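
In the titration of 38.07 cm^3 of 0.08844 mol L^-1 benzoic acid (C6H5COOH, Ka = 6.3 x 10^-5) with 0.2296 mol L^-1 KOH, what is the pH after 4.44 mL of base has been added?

Initial n(C6H5COOH) = 0.08844 x 0.03807 = 0.003367 mol.
n(KOH) added = 0.2296 x 0.004440 = 0.001019 mol, converting that many moles of C6H5COOH to C6H5COO-.
Remaining n(C6H5COOH) = 0.002347 mol; n(C6H5COO-) = 0.001019 mol.
By Henderson-Hasselbalch, pH = pKa + log([A^-]/[HA]) = 4.20 + log(0.001019/0.002347) = 4.20 + (-0.36) = 3.84.

3.84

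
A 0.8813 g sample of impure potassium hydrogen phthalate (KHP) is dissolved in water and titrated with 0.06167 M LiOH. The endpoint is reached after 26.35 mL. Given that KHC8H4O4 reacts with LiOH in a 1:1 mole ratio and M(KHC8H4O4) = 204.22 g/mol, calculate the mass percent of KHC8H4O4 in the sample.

n(LiOH) = 0.06167 x 0.02635 = 0.001625 mol.
n(KHC8H4O4) = 0.001625 / 1 = 0.001625 mol.
mass of KHC8H4O4 = 0.001625 x 204.22 = 0.3319 g.
% purity = 0.3319 / 0.8813 x 100 = 37.7%.

37.7%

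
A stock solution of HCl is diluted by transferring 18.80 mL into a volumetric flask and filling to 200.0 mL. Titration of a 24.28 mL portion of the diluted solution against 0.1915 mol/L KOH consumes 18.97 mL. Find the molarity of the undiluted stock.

1.59 M

n(KOH) = 0.1915 x 0.01897 = 0.003633 mol.
n(HCl) in the aliquot = 0.003633 mol.
[diluted HCl] = 0.003633 / 0.02428 = 0.1496 M.
Dilution factor = 200.0/18.80 = 10.64, so [stock] = 0.1496 x 10.64 = 1.59 M.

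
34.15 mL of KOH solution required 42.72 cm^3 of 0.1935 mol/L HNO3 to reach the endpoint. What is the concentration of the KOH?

n(HNO3) delivered = 0.1935 x 0.04272 = 0.008266 mol.
For a 1:1 reaction, n(KOH) = 0.008266 mol.
[KOH] = 0.008266 mol / 0.03415 L = 0.242 M.

0.242 M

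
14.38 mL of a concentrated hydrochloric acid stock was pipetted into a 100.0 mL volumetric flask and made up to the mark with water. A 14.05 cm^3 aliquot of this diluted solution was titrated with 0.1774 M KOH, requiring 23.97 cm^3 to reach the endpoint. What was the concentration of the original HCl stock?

n(KOH) = 0.1774 x 0.02397 = 0.004252 mol.
n(HCl) in the aliquot = 0.004252 mol.
[diluted HCl] = 0.004252 / 0.01405 = 0.3027 M.
Dilution factor = 100.0/14.38 = 6.954, so [stock] = 0.3027 x 6.954 = 2.10 M.

2.10 M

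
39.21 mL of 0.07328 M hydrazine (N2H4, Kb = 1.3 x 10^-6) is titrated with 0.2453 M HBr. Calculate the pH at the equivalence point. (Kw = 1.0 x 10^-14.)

n(N2H4) = 0.07328 x 0.03921 = 0.002873 mol; V(HBr) at equivalence = 0.002873/0.2453 = 0.01171 L.
At equivalence the base is fully converted to N2H5+; total volume = 0.05092 L, so [N2H5+] = 0.002873/0.05092 = 0.05642 M.
Ka(N2H5+) = Kw/Kb = 1.0e-14 / 1.3 x 10^-6 = 7.69e-9.
[H^+] = sqrt(Ka x [N2H5+]) = sqrt(7.69e-9 x 0.05642) = 2.08e-5 M.
pH = -log(2.08e-5) = 4.68.

4.68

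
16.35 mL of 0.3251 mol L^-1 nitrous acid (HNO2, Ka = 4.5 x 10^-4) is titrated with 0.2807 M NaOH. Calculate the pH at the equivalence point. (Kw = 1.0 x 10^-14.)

8.26

n(HNO2) = 0.3251 x 0.01635 = 0.005315 mol; V(NaOH) at equivalence = 0.005315/0.2807 = 0.01894 L.
At equivalence all the acid is converted to NO2-; total volume = 0.01635 + 0.01894 = 0.03529 L, so [NO2-] = 0.005315/0.03529 = 0.1506 M.
Kb = Kw/Ka = 1.0e-14 / 4.5 x 10^-4 = 2.22e-11.
[OH^-] = sqrt(Kb x [NO2-]) = sqrt(2.22e-11 x 0.1506) = 1.83e-6 M.
pOH = 5.74, so pH = 14.00 - 5.74 = 8.26.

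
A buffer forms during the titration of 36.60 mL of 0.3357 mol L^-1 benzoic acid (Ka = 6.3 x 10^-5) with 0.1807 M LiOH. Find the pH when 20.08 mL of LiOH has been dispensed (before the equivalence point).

3.82

Initial n(C6H5COOH) = 0.3357 x 0.03660 = 0.01229 mol.
n(LiOH) added = 0.1807 x 0.02008 = 0.003628 mol, converting that many moles of C6H5COOH to C6H5COO-.
Remaining n(C6H5COOH) = 0.008658 mol; n(C6H5COO-) = 0.003628 mol.
By Henderson-Hasselbalch, pH = pKa + log([A^-]/[HA]) = 4.20 + log(0.003628/0.008658) = 4.20 + (-0.38) = 3.82.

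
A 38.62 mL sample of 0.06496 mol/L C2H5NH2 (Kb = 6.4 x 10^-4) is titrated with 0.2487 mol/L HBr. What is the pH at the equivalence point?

6.05

n(C2H5NH2) = 0.06496 x 0.03862 = 0.002509 mol; V(HBr) at equivalence = 0.002509/0.2487 = 0.01009 L.
At equivalence the base is fully converted to C2H5NH3+; total volume = 0.04871 L, so [C2H5NH3+] = 0.002509/0.04871 = 0.05151 M.
Ka(C2H5NH3+) = Kw/Kb = 1.0e-14 / 6.4 x 10^-4 = 1.56e-11.
[H^+] = sqrt(Ka x [C2H5NH3+]) = sqrt(1.56e-11 x 0.05151) = 8.97e-7 M.
pH = -log(8.97e-7) = 6.05.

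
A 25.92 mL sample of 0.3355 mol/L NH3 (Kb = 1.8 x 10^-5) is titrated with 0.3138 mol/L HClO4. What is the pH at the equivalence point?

n(NH3) = 0.3355 x 0.02592 = 0.008696 mol; V(HClO4) at equivalence = 0.008696/0.3138 = 0.02771 L.
At equivalence the base is fully converted to NH4+; total volume = 0.05363 L, so [NH4+] = 0.008696/0.05363 = 0.1621 M.
Ka(NH4+) = Kw/Kb = 1.0e-14 / 1.8 x 10^-5 = 5.56e-10.
[H^+] = sqrt(Ka x [NH4+]) = sqrt(5.56e-10 x 0.1621) = 9.49e-6 M.
pH = -log(9.49e-6) = 5.02.

5.02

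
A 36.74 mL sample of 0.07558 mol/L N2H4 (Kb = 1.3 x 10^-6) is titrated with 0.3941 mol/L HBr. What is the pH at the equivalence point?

4.66

n(N2H4) = 0.07558 x 0.03674 = 0.002777 mol; V(HBr) at equivalence = 0.002777/0.3941 = 0.007046 L.
At equivalence the base is fully converted to N2H5+; total volume = 0.04379 L, so [N2H5+] = 0.002777/0.04379 = 0.06342 M.
Ka(N2H5+) = Kw/Kb = 1.0e-14 / 1.3 x 10^-6 = 7.69e-9.
[H^+] = sqrt(Ka x [N2H5+]) = sqrt(7.69e-9 x 0.06342) = 2.21e-5 M.
pH = -log(2.21e-5) = 4.66.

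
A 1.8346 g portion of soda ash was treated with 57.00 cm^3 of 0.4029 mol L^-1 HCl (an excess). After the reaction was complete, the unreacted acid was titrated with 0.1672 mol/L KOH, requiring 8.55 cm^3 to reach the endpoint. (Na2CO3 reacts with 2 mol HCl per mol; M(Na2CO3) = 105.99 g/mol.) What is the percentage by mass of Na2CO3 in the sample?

Total n(HCl) added = 0.4029 x 0.05700 = 0.02297 mol.
n(KOH) used = 0.1672 x 0.008550 = 0.001430 mol, which equals the excess n(HCl).
So n(HCl) consumed by the sample = 0.02297 - 0.001430 = 0.02154 mol.
n(Na2CO3) = 0.02154 / 2 = 0.01077 mol.
mass Na2CO3 = 0.01077 x 105.99 = 1.141 g, so %Na2CO3 = 1.141/1.8346 x 100 = 62.2%.

62.2%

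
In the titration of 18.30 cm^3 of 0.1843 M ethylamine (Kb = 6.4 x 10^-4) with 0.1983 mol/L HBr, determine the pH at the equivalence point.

5.91

n(C2H5NH2) = 0.1843 x 0.01830 = 0.003373 mol; V(HBr) at equivalence = 0.003373/0.1983 = 0.01701 L.
At equivalence the base is fully converted to C2H5NH3+; total volume = 0.03531 L, so [C2H5NH3+] = 0.003373/0.03531 = 0.09552 M.
Ka(C2H5NH3+) = Kw/Kb = 1.0e-14 / 6.4 x 10^-4 = 1.56e-11.
[H^+] = sqrt(Ka x [C2H5NH3+]) = sqrt(1.56e-11 x 0.09552) = 1.22e-6 M.
pH = -log(1.22e-6) = 5.91.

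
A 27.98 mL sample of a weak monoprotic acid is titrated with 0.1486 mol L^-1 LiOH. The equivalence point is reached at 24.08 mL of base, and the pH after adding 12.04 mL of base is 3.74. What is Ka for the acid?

1.8 x 10^-4

12.04 mL is half of the equivalence volume, so this is the half-equivalence point where [HA] = [A^-].
At half-equivalence pH = pKa, so pKa = 3.74.
Ka = 10^(-3.74) = 1.8 x 10^-4.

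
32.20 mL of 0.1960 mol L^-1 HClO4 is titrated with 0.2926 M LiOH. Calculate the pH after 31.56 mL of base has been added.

12.66

n(acid) = 0.1960 x 0.03220 = 0.006311 mol; n(LiOH) added = 0.2926 x 0.03156 = 0.009234 mol.
Base is in excess by 0.009234 - 0.006311 = 0.002923 mol in a total volume of 0.06376 L.
[OH^-] = 0.002923/0.06376 = 0.04585 M, so pOH = 1.34 and pH = 14.00 - 1.34 = 12.66.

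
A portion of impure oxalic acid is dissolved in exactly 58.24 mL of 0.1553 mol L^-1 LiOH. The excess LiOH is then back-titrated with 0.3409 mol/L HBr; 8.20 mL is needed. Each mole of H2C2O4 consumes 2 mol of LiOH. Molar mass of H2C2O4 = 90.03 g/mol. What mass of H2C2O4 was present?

0.281 g

Total n(LiOH) added = 0.1553 x 0.05824 = 0.009045 mol.
n(HBr) used = 0.3409 x 0.008200 = 0.002795 mol, which equals the excess n(LiOH).
So n(LiOH) consumed by the sample = 0.009045 - 0.002795 = 0.006249 mol.
n(H2C2O4) = 0.006249 / 2 = 0.003125 mol.
mass = 0.003125 mol x 90.03 g/mol = 0.281 g.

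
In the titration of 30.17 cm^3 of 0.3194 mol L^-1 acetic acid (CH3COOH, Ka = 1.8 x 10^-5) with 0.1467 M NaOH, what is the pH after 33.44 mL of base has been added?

4.76

Initial n(CH3COOH) = 0.3194 x 0.03017 = 0.009636 mol.
n(NaOH) added = 0.1467 x 0.03344 = 0.004906 mol, converting that many moles of CH3COOH to CH3COO-.
Remaining n(CH3COOH) = 0.004731 mol; n(CH3COO-) = 0.004906 mol.
By Henderson-Hasselbalch, pH = pKa + log([A^-]/[HA]) = 4.74 + log(0.004906/0.004731) = 4.74 + (+0.02) = 4.76.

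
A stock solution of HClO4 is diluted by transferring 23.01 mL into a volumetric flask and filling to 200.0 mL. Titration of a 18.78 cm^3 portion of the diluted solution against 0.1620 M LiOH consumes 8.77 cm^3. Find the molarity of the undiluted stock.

0.658 M

n(LiOH) = 0.1620 x 0.008770 = 0.001421 mol.
n(HClO4) in the aliquot = 0.001421 mol.
[diluted HClO4] = 0.001421 / 0.01878 = 0.07565 M.
Dilution factor = 200.0/23.01 = 8.692, so [stock] = 0.07565 x 8.692 = 0.658 M.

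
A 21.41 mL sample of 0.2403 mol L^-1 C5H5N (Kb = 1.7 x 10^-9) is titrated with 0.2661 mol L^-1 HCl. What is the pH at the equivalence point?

3.06

n(C5H5N) = 0.2403 x 0.02141 = 0.005145 mol; V(HCl) at equivalence = 0.005145/0.2661 = 0.01933 L.
At equivalence the base is fully converted to C5H5NH+; total volume = 0.04074 L, so [C5H5NH+] = 0.005145/0.04074 = 0.1263 M.
Ka(C5H5NH+) = Kw/Kb = 1.0e-14 / 1.7 x 10^-9 = 5.88e-6.
[H^+] = sqrt(Ka x [C5H5NH+]) = sqrt(5.88e-6 x 0.1263) = 0.000862 M.
pH = -log(0.000862) = 3.06.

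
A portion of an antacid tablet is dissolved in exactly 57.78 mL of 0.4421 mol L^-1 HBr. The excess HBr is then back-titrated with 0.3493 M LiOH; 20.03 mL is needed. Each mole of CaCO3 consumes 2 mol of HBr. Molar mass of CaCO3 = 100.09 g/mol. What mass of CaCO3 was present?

Total n(HBr) added = 0.4421 x 0.05778 = 0.02554 mol.
n(LiOH) used = 0.3493 x 0.02003 = 0.006996 mol, which equals the excess n(HBr).
So n(HBr) consumed by the sample = 0.02554 - 0.006996 = 0.01855 mol.
n(CaCO3) = 0.01855 / 2 = 0.009274 mol.
mass = 0.009274 mol x 100.09 g/mol = 0.928 g.

0.928 g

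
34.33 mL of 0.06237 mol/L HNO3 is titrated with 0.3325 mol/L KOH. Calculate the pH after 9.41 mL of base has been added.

n(acid) = 0.06237 x 0.03433 = 0.002141 mol; n(KOH) added = 0.3325 x 0.009410 = 0.003129 mol.
Base is in excess by 0.003129 - 0.002141 = 0.0009877 mol in a total volume of 0.04374 L.
[OH^-] = 0.0009877/0.04374 = 0.02258 M, so pOH = 1.65 and pH = 14.00 - 1.65 = 12.35.

12.35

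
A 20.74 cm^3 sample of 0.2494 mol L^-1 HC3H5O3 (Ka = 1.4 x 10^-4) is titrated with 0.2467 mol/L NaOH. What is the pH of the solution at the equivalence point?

n(HC3H5O3) = 0.2494 x 0.02074 = 0.005173 mol; V(NaOH) at equivalence = 0.005173/0.2467 = 0.02097 L.
At equivalence all the acid is converted to C3H5O3-; total volume = 0.02074 + 0.02097 = 0.04171 L, so [C3H5O3-] = 0.005173/0.04171 = 0.1240 M.
Kb = Kw/Ka = 1.0e-14 / 1.4 x 10^-4 = 7.14e-11.
[OH^-] = sqrt(Kb x [C3H5O3-]) = sqrt(7.14e-11 x 0.1240) = 2.98e-6 M.
pOH = 5.53, so pH = 14.00 - 5.53 = 8.47.

8.47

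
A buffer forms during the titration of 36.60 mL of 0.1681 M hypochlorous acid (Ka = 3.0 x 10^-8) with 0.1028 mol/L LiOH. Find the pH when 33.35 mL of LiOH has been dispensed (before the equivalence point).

7.62

Initial n(HClO) = 0.1681 x 0.03660 = 0.006152 mol.
n(LiOH) added = 0.1028 x 0.03335 = 0.003428 mol, converting that many moles of HClO to ClO-.
Remaining n(HClO) = 0.002724 mol; n(ClO-) = 0.003428 mol.
By Henderson-Hasselbalch, pH = pKa + log([A^-]/[HA]) = 7.52 + log(0.003428/0.002724) = 7.52 + (+0.10) = 7.62.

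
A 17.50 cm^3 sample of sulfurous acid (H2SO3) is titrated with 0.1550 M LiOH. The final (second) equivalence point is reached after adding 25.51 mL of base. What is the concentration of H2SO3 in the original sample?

0.113 M

n(LiOH) = 0.1550 x 0.02551 = 0.003954 mol.
At the final (second) equivalence point, 2 mol OH^- react per mol H2SO3, so n(H2SO3) = 0.003954 / 2 = 0.001977 mol.
[H2SO3] = 0.001977 / 0.01750 L = 0.113 M.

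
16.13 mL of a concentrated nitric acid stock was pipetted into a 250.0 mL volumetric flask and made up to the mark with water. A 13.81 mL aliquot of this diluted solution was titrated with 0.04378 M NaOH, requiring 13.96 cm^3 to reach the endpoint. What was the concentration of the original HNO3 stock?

n(NaOH) = 0.04378 x 0.01396 = 0.0006112 mol.
n(HNO3) in the aliquot = 0.0006112 mol.
[diluted HNO3] = 0.0006112 / 0.01381 = 0.04426 M.
Dilution factor = 250.0/16.13 = 15.50, so [stock] = 0.04426 x 15.50 = 0.686 M.

0.686 M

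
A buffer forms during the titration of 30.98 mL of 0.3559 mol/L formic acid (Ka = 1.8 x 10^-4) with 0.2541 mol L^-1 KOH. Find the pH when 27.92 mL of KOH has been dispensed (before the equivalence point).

Initial n(HCOOH) = 0.3559 x 0.03098 = 0.01103 mol.
n(KOH) added = 0.2541 x 0.02792 = 0.007094 mol, converting that many moles of HCOOH to HCOO-.
Remaining n(HCOOH) = 0.003931 mol; n(HCOO-) = 0.007094 mol.
By Henderson-Hasselbalch, pH = pKa + log([A^-]/[HA]) = 3.74 + log(0.007094/0.003931) = 3.74 + (+0.26) = 4.00.

4.00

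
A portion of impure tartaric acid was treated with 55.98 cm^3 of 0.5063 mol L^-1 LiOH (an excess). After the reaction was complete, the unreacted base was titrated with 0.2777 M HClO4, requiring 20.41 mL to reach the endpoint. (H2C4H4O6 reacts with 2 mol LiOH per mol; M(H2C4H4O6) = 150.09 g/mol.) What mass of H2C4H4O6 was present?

1.70 g

Total n(LiOH) added = 0.5063 x 0.05598 = 0.02834 mol.
n(HClO4) used = 0.2777 x 0.02041 = 0.005668 mol, which equals the excess n(LiOH).
So n(LiOH) consumed by the sample = 0.02834 - 0.005668 = 0.02267 mol.
n(H2C4H4O6) = 0.02267 / 2 = 0.01134 mol.
mass = 0.01134 mol x 150.09 g/mol = 1.70 g.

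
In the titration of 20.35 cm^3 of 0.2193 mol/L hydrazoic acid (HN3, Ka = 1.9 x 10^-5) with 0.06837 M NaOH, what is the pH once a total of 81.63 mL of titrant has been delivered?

n(acid) = 0.2193 x 0.02035 = 0.004463 mol; n(NaOH) added = 0.06837 x 0.08163 = 0.005581 mol.
Base is in excess by 0.005581 - 0.004463 = 0.001118 mol in a total volume of 0.1020 L.
[OH^-] = 0.001118/0.1020 = 0.01097 M, so pOH = 1.96 and pH = 14.00 - 1.96 = 12.04.

12.04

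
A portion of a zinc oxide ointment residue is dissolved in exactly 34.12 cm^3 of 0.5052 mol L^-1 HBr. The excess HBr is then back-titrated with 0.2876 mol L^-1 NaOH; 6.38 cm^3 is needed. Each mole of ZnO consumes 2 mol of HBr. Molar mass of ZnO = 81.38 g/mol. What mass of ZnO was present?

0.627 g

Total n(HBr) added = 0.5052 x 0.03412 = 0.01724 mol.
n(NaOH) used = 0.2876 x 0.006380 = 0.001835 mol, which equals the excess n(HBr).
So n(HBr) consumed by the sample = 0.01724 - 0.001835 = 0.01540 mol.
n(ZnO) = 0.01540 / 2 = 0.007701 mol.
mass = 0.007701 mol x 81.38 g/mol = 0.627 g.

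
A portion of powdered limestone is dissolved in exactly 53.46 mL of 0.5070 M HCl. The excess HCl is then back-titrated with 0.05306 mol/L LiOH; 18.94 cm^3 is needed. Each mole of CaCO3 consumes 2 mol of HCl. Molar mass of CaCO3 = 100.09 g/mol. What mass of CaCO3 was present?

Total n(HCl) added = 0.5070 x 0.05346 = 0.02710 mol.
n(LiOH) used = 0.05306 x 0.01894 = 0.001005 mol, which equals the excess n(HCl).
So n(HCl) consumed by the sample = 0.02710 - 0.001005 = 0.02610 mol.
n(CaCO3) = 0.02610 / 2 = 0.01305 mol.
mass = 0.01305 mol x 100.09 g/mol = 1.31 g.

1.31 g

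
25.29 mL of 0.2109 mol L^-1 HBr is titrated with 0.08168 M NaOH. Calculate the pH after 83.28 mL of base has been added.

12.13

n(acid) = 0.2109 x 0.02529 = 0.005334 mol; n(NaOH) added = 0.08168 x 0.08328 = 0.006802 mol.
Base is in excess by 0.006802 - 0.005334 = 0.001469 mol in a total volume of 0.1086 L.
[OH^-] = 0.001469/0.1086 = 0.01353 M, so pOH = 1.87 and pH = 14.00 - 1.87 = 12.13.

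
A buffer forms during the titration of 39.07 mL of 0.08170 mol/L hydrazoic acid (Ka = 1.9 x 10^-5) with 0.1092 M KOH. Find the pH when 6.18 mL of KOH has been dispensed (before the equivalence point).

4.15

Initial n(HN3) = 0.08170 x 0.03907 = 0.003192 mol.
n(KOH) added = 0.1092 x 0.006180 = 0.0006749 mol, converting that many moles of HN3 to N3-.
Remaining n(HN3) = 0.002517 mol; n(N3-) = 0.0006749 mol.
By Henderson-Hasselbalch, pH = pKa + log([A^-]/[HA]) = 4.72 + log(0.0006749/0.002517) = 4.72 + (-0.57) = 4.15.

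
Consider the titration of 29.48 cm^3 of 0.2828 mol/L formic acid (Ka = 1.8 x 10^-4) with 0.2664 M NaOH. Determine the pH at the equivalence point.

n(HCOOH) = 0.2828 x 0.02948 = 0.008337 mol; V(NaOH) at equivalence = 0.008337/0.2664 = 0.03129 L.
At equivalence all the acid is converted to HCOO-; total volume = 0.02948 + 0.03129 = 0.06077 L, so [HCOO-] = 0.008337/0.06077 = 0.1372 M.
Kb = Kw/Ka = 1.0e-14 / 1.8 x 10^-4 = 5.56e-11.
[OH^-] = sqrt(Kb x [HCOO-]) = sqrt(5.56e-11 x 0.1372) = 2.76e-6 M.
pOH = 5.56, so pH = 14.00 - 5.56 = 8.44.

8.44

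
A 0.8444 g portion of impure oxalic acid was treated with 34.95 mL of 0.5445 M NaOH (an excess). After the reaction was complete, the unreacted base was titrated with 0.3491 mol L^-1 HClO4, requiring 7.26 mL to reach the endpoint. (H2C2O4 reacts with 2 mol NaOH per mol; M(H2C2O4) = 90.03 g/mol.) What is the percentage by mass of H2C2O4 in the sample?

87.9%

Total n(NaOH) added = 0.5445 x 0.03495 = 0.01903 mol.
n(HClO4) used = 0.3491 x 0.007260 = 0.002534 mol, which equals the excess n(NaOH).
So n(NaOH) consumed by the sample = 0.01903 - 0.002534 = 0.01650 mol.
n(H2C2O4) = 0.01650 / 2 = 0.008248 mol.
mass H2C2O4 = 0.008248 x 90.03 = 0.7426 g, so %H2C2O4 = 0.7426/0.8444 x 100 = 87.9%.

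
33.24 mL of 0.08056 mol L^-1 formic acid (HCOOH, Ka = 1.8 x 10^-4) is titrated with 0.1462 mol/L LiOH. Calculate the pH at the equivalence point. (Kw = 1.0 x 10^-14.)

n(HCOOH) = 0.08056 x 0.03324 = 0.002678 mol; V(LiOH) at equivalence = 0.002678/0.1462 = 0.01832 L.
At equivalence all the acid is converted to HCOO-; total volume = 0.03324 + 0.01832 = 0.05156 L, so [HCOO-] = 0.002678/0.05156 = 0.05194 M.
Kb = Kw/Ka = 1.0e-14 / 1.8 x 10^-4 = 5.56e-11.
[OH^-] = sqrt(Kb x [HCOO-]) = sqrt(5.56e-11 x 0.05194) = 1.70e-6 M.
pOH = 5.77, so pH = 14.00 - 5.77 = 8.23.

8.23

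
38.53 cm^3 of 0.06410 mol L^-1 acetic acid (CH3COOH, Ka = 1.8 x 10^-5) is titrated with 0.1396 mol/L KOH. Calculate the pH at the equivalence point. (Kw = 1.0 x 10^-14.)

8.69

n(CH3COOH) = 0.06410 x 0.03853 = 0.002470 mol; V(KOH) at equivalence = 0.002470/0.1396 = 0.01769 L.
At equivalence all the acid is converted to CH3COO-; total volume = 0.03853 + 0.01769 = 0.05622 L, so [CH3COO-] = 0.002470/0.05622 = 0.04393 M.
Kb = Kw/Ka = 1.0e-14 / 1.8 x 10^-5 = 5.56e-10.
[OH^-] = sqrt(Kb x [CH3COO-]) = sqrt(5.56e-10 x 0.04393) = 4.94e-6 M.
pOH = 5.31, so pH = 14.00 - 5.31 = 8.69.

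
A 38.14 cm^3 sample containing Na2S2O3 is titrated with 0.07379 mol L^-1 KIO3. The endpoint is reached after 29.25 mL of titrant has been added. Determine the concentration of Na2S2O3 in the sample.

0.340 M

n(KIO3) = 0.07379 x 0.02925 = 0.002158 mol.
From the balanced equation, 1 mol KIO3 reacts with 6 mol Na2S2O3, so n(Na2S2O3) = 0.002158 x 6/1 = 0.01295 mol.
[Na2S2O3] = 0.01295 / 0.03814 L = 0.340 M.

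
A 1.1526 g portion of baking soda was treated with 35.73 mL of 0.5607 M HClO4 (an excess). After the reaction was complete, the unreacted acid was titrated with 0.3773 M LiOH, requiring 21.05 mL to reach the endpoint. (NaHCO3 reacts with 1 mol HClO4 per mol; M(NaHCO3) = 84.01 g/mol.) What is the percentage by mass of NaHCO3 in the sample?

88.1%

Total n(HClO4) added = 0.5607 x 0.03573 = 0.02003 mol.
n(LiOH) used = 0.3773 x 0.02105 = 0.007942 mol, which equals the excess n(HClO4).
So n(HClO4) consumed by the sample = 0.02003 - 0.007942 = 0.01209 mol.
n(NaHCO3) = 0.01209 / 1 = 0.01209 mol.
mass NaHCO3 = 0.01209 x 84.01 = 1.016 g, so %NaHCO3 = 1.016/1.1526 x 100 = 88.1%.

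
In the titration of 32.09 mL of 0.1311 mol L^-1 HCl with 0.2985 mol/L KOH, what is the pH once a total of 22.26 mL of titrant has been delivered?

n(acid) = 0.1311 x 0.03209 = 0.004207 mol; n(KOH) added = 0.2985 x 0.02226 = 0.006645 mol.
Base is in excess by 0.006645 - 0.004207 = 0.002438 mol in a total volume of 0.05435 L.
[OH^-] = 0.002438/0.05435 = 0.04485 M, so pOH = 1.35 and pH = 14.00 - 1.35 = 12.65.

12.65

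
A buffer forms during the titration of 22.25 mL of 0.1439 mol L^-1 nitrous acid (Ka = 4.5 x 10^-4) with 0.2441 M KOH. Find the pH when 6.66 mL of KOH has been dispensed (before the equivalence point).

3.36

Initial n(HNO2) = 0.1439 x 0.02225 = 0.003202 mol.
n(KOH) added = 0.2441 x 0.006660 = 0.001626 mol, converting that many moles of HNO2 to NO2-.
Remaining n(HNO2) = 0.001576 mol; n(NO2-) = 0.001626 mol.
By Henderson-Hasselbalch, pH = pKa + log([A^-]/[HA]) = 3.35 + log(0.001626/0.001576) = 3.35 + (+0.01) = 3.36.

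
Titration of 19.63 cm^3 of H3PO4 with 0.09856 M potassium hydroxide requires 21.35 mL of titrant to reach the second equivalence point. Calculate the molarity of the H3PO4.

n(KOH) = 0.09856 x 0.02135 = 0.002104 mol.
At the second equivalence point, 2 mol OH^- react per mol H3PO4, so n(H3PO4) = 0.002104 / 2 = 0.001052 mol.
[H3PO4] = 0.001052 / 0.01963 L = 0.0536 M.

0.0536 M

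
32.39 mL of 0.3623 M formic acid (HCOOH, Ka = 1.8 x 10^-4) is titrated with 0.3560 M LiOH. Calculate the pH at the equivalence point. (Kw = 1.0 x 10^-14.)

n(HCOOH) = 0.3623 x 0.03239 = 0.01173 mol; V(LiOH) at equivalence = 0.01173/0.3560 = 0.03296 L.
At equivalence all the acid is converted to HCOO-; total volume = 0.03239 + 0.03296 = 0.06535 L, so [HCOO-] = 0.01173/0.06535 = 0.1796 M.
Kb = Kw/Ka = 1.0e-14 / 1.8 x 10^-4 = 5.56e-11.
[OH^-] = sqrt(Kb x [HCOO-]) = sqrt(5.56e-11 x 0.1796) = 3.16e-6 M.
pOH = 5.50, so pH = 14.00 - 5.50 = 8.50.

8.50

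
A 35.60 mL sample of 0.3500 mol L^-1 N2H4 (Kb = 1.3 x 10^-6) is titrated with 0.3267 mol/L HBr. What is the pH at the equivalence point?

n(N2H4) = 0.3500 x 0.03560 = 0.01246 mol; V(HBr) at equivalence = 0.01246/0.3267 = 0.03814 L.
At equivalence the base is fully converted to N2H5+; total volume = 0.07374 L, so [N2H5+] = 0.01246/0.07374 = 0.1690 M.
Ka(N2H5+) = Kw/Kb = 1.0e-14 / 1.3 x 10^-6 = 7.69e-9.
[H^+] = sqrt(Ka x [N2H5+]) = sqrt(7.69e-9 x 0.1690) = 3.61e-5 M.
pH = -log(3.61e-5) = 4.44.

4.44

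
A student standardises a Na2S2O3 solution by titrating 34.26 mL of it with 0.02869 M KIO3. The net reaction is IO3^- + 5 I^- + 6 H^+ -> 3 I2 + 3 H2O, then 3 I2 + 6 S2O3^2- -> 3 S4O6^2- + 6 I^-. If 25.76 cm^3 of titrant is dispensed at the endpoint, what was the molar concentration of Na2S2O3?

0.129 M

n(KIO3) = 0.02869 x 0.02576 = 0.0007391 mol.
From the balanced equation, 1 mol KIO3 reacts with 6 mol Na2S2O3, so n(Na2S2O3) = 0.0007391 x 6/1 = 0.004434 mol.
[Na2S2O3] = 0.004434 / 0.03426 L = 0.129 M.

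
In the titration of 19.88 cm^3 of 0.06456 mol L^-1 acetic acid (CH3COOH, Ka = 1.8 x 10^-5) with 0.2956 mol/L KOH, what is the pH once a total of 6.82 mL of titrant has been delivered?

n(acid) = 0.06456 x 0.01988 = 0.001283 mol; n(KOH) added = 0.2956 x 0.006820 = 0.002016 mol.
Base is in excess by 0.002016 - 0.001283 = 0.0007325 mol in a total volume of 0.02670 L.
[OH^-] = 0.0007325/0.02670 = 0.02744 M, so pOH = 1.56 and pH = 14.00 - 1.56 = 12.44.

12.44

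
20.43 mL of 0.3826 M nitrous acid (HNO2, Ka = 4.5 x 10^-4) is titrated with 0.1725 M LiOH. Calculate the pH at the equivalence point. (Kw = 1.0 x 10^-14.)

n(HNO2) = 0.3826 x 0.02043 = 0.007817 mol; V(LiOH) at equivalence = 0.007817/0.1725 = 0.04531 L.
At equivalence all the acid is converted to NO2-; total volume = 0.02043 + 0.04531 = 0.06574 L, so [NO2-] = 0.007817/0.06574 = 0.1189 M.
Kb = Kw/Ka = 1.0e-14 / 4.5 x 10^-4 = 2.22e-11.
[OH^-] = sqrt(Kb x [NO2-]) = sqrt(2.22e-11 x 0.1189) = 1.63e-6 M.
pOH = 5.79, so pH = 14.00 - 5.79 = 8.21.

8.21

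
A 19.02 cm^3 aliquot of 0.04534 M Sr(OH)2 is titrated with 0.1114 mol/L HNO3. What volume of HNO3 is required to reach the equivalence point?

15.5 mL

n(Sr(OH)2) = 0.04534 mol/L x 0.01902 L = 0.0008624 mol.
The neutralisation is 1 Sr(OH)2 : 2 HNO3, so n(HNO3) = 0.0008624 x 2/1 = 0.001725 mol.
V(HNO3) = 0.001725 / 0.1114 = 0.01548 L = 15.5 mL.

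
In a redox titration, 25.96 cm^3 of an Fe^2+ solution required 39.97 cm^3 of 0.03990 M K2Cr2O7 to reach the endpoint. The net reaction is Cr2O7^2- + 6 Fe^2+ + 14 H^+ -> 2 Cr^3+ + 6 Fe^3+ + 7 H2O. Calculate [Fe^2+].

n(K2Cr2O7) = 0.03990 x 0.03997 = 0.001595 mol.
From the balanced equation, 1 mol K2Cr2O7 reacts with 6 mol Fe^2+, so n(Fe^2+) = 0.001595 x 6/1 = 0.009569 mol.
[Fe^2+] = 0.009569 / 0.02596 L = 0.369 M.

0.369 M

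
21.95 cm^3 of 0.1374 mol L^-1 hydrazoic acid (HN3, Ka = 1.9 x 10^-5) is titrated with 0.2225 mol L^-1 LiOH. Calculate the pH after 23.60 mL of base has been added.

n(acid) = 0.1374 x 0.02195 = 0.003016 mol; n(LiOH) added = 0.2225 x 0.02360 = 0.005251 mol.
Base is in excess by 0.005251 - 0.003016 = 0.002235 mol in a total volume of 0.04555 L.
[OH^-] = 0.002235/0.04555 = 0.04907 M, so pOH = 1.31 and pH = 14.00 - 1.31 = 12.69.

12.69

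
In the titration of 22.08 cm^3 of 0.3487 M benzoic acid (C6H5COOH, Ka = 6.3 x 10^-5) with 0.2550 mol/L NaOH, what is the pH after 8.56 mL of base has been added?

3.80

Initial n(C6H5COOH) = 0.3487 x 0.02208 = 0.007699 mol.
n(NaOH) added = 0.2550 x 0.008560 = 0.002183 mol, converting that many moles of C6H5COOH to C6H5COO-.
Remaining n(C6H5COOH) = 0.005516 mol; n(C6H5COO-) = 0.002183 mol.
By Henderson-Hasselbalch, pH = pKa + log([A^-]/[HA]) = 4.20 + log(0.002183/0.005516) = 4.20 + (-0.40) = 3.80.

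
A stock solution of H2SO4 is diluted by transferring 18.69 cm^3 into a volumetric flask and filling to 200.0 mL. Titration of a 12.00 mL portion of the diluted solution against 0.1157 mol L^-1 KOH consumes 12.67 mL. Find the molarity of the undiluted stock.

n(KOH) = 0.1157 x 0.01267 = 0.001466 mol.
n(H2SO4) in the aliquot = 0.001466 x 1/2 = 0.0007330 mol.
[diluted H2SO4] = 0.0007330 / 0.01200 = 0.06108 M.
Dilution factor = 200.0/18.69 = 10.70, so [stock] = 0.06108 x 10.70 = 0.654 M.

0.654 M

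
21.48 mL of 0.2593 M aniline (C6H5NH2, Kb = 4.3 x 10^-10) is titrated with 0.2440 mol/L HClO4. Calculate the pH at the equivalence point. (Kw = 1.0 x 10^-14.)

n(C6H5NH2) = 0.2593 x 0.02148 = 0.005570 mol; V(HClO4) at equivalence = 0.005570/0.2440 = 0.02283 L.
At equivalence the base is fully converted to C6H5NH3+; total volume = 0.04431 L, so [C6H5NH3+] = 0.005570/0.04431 = 0.1257 M.
Ka(C6H5NH3+) = Kw/Kb = 1.0e-14 / 4.3 x 10^-10 = 2.33e-5.
[H^+] = sqrt(Ka x [C6H5NH3+]) = sqrt(2.33e-5 x 0.1257) = 0.00171 M.
pH = -log(0.00171) = 2.77.

2.77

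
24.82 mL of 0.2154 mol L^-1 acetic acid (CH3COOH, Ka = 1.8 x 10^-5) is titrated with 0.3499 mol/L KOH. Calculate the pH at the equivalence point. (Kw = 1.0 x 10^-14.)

n(CH3COOH) = 0.2154 x 0.02482 = 0.005346 mol; V(KOH) at equivalence = 0.005346/0.3499 = 0.01528 L.
At equivalence all the acid is converted to CH3COO-; total volume = 0.02482 + 0.01528 = 0.04010 L, so [CH3COO-] = 0.005346/0.04010 = 0.1333 M.
Kb = Kw/Ka = 1.0e-14 / 1.8 x 10^-5 = 5.56e-10.
[OH^-] = sqrt(Kb x [CH3COO-]) = sqrt(5.56e-10 x 0.1333) = 8.61e-6 M.
pOH = 5.07, so pH = 14.00 - 5.07 = 8.93.

8.93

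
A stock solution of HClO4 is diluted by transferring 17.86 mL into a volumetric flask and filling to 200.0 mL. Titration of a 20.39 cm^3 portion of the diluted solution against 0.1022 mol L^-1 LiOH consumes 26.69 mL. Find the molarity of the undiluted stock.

1.50 M

n(LiOH) = 0.1022 x 0.02669 = 0.002728 mol.
n(HClO4) in the aliquot = 0.002728 mol.
[diluted HClO4] = 0.002728 / 0.02039 = 0.1338 M.
Dilution factor = 200.0/17.86 = 11.20, so [stock] = 0.1338 x 11.20 = 1.50 M.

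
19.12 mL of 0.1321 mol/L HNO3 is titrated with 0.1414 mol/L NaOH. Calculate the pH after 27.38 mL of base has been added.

n(acid) = 0.1321 x 0.01912 = 0.002526 mol; n(NaOH) added = 0.1414 x 0.02738 = 0.003872 mol.
Base is in excess by 0.003872 - 0.002526 = 0.001346 mol in a total volume of 0.04650 L.
[OH^-] = 0.001346/0.04650 = 0.02894 M, so pOH = 1.54 and pH = 14.00 - 1.54 = 12.46.

12.46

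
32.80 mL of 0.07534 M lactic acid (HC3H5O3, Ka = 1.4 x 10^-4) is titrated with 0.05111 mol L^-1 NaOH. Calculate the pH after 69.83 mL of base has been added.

12.03

n(acid) = 0.07534 x 0.03280 = 0.002471 mol; n(NaOH) added = 0.05111 x 0.06983 = 0.003569 mol.
Base is in excess by 0.003569 - 0.002471 = 0.001098 mol in a total volume of 0.1026 L.
[OH^-] = 0.001098/0.1026 = 0.01070 M, so pOH = 1.97 and pH = 14.00 - 1.97 = 12.03.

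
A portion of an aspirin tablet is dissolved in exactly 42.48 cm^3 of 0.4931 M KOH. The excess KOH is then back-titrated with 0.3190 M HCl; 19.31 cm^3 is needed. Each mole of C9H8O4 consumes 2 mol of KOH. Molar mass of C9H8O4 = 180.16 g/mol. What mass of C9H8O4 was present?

1.33 g

Total n(KOH) added = 0.4931 x 0.04248 = 0.02095 mol.
n(HCl) used = 0.3190 x 0.01931 = 0.006160 mol, which equals the excess n(KOH).
So n(KOH) consumed by the sample = 0.02095 - 0.006160 = 0.01479 mol.
n(C9H8O4) = 0.01479 / 2 = 0.007393 mol.
mass = 0.007393 mol x 180.16 g/mol = 1.33 g.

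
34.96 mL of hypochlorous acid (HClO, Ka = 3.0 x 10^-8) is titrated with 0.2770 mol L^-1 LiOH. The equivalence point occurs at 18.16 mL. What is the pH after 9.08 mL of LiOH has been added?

7.52

9.08 mL is exactly half the equivalence volume (18.16/2), i.e. the half-equivalence point.
There, n(HA) = n(A^-), so pH = pKa = -log(3.0 x 10^-8) = 7.52.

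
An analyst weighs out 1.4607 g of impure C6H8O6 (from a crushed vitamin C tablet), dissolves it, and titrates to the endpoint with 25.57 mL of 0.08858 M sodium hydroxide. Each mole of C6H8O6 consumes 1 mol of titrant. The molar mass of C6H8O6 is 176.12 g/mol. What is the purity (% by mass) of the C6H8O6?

27.3%

n(NaOH) = 0.08858 x 0.02557 = 0.002265 mol.
n(C6H8O6) = 0.002265 / 1 = 0.002265 mol.
mass of C6H8O6 = 0.002265 x 176.12 = 0.3989 g.
% purity = 0.3989 / 1.4607 x 100 = 27.3%.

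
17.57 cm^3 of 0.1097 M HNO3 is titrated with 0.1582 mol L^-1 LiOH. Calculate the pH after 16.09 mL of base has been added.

n(acid) = 0.1097 x 0.01757 = 0.001927 mol; n(LiOH) added = 0.1582 x 0.01609 = 0.002545 mol.
Base is in excess by 0.002545 - 0.001927 = 0.0006180 mol in a total volume of 0.03366 L.
[OH^-] = 0.0006180/0.03366 = 0.01836 M, so pOH = 1.74 and pH = 14.00 - 1.74 = 12.26.

12.26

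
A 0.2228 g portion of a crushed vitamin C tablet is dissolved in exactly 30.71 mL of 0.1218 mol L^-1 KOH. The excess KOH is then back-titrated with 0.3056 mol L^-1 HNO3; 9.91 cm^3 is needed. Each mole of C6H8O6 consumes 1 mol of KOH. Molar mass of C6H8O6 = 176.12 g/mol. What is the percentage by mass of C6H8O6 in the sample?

Total n(KOH) added = 0.1218 x 0.03071 = 0.003740 mol.
n(HNO3) used = 0.3056 x 0.009910 = 0.003028 mol, which equals the excess n(KOH).
So n(KOH) consumed by the sample = 0.003740 - 0.003028 = 0.0007120 mol.
n(C6H8O6) = 0.0007120 / 1 = 0.0007120 mol.
mass C6H8O6 = 0.0007120 x 176.12 = 0.1254 g, so %C6H8O6 = 0.1254/0.2228 x 100 = 56.3%.

56.3%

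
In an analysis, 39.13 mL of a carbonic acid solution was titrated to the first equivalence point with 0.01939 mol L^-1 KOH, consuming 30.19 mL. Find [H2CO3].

0.0150 M

n(KOH) = 0.01939 x 0.03019 = 0.0005854 mol.
At the first equivalence point, 1 mol OH^- react per mol H2CO3, so n(H2CO3) = 0.0005854 / 1 = 0.0005854 mol.
[H2CO3] = 0.0005854 / 0.03913 L = 0.0150 M.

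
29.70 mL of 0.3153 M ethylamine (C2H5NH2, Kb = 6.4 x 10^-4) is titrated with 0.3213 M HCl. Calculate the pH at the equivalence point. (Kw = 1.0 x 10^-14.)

5.80

n(C2H5NH2) = 0.3153 x 0.02970 = 0.009364 mol; V(HCl) at equivalence = 0.009364/0.3213 = 0.02915 L.
At equivalence the base is fully converted to C2H5NH3+; total volume = 0.05885 L, so [C2H5NH3+] = 0.009364/0.05885 = 0.1591 M.
Ka(C2H5NH3+) = Kw/Kb = 1.0e-14 / 6.4 x 10^-4 = 1.56e-11.
[H^+] = sqrt(Ka x [C2H5NH3+]) = sqrt(1.56e-11 x 0.1591) = 1.58e-6 M.
pH = -log(1.58e-6) = 5.80.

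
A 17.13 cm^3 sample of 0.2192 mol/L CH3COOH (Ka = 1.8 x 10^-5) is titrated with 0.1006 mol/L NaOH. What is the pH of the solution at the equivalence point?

n(CH3COOH) = 0.2192 x 0.01713 = 0.003755 mol; V(NaOH) at equivalence = 0.003755/0.1006 = 0.03733 L.
At equivalence all the acid is converted to CH3COO-; total volume = 0.01713 + 0.03733 = 0.05446 L, so [CH3COO-] = 0.003755/0.05446 = 0.06895 M.
Kb = Kw/Ka = 1.0e-14 / 1.8 x 10^-5 = 5.56e-10.
[OH^-] = sqrt(Kb x [CH3COO-]) = sqrt(5.56e-10 x 0.06895) = 6.19e-6 M.
pOH = 5.21, so pH = 14.00 - 5.21 = 8.79.

8.79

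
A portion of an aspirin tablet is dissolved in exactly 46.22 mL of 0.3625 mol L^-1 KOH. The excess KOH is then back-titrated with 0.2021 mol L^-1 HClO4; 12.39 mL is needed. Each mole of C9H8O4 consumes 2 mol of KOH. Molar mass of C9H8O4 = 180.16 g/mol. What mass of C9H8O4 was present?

Total n(KOH) added = 0.3625 x 0.04622 = 0.01675 mol.
n(HClO4) used = 0.2021 x 0.01239 = 0.002504 mol, which equals the excess n(KOH).
So n(KOH) consumed by the sample = 0.01675 - 0.002504 = 0.01425 mol.
n(C9H8O4) = 0.01425 / 2 = 0.007125 mol.
mass = 0.007125 mol x 180.16 g/mol = 1.28 g.

1.28 g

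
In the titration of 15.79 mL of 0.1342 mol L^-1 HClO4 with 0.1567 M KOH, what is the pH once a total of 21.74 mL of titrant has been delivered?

12.54

n(acid) = 0.1342 x 0.01579 = 0.002119 mol; n(KOH) added = 0.1567 x 0.02174 = 0.003407 mol.
Base is in excess by 0.003407 - 0.002119 = 0.001288 mol in a total volume of 0.03753 L.
[OH^-] = 0.001288/0.03753 = 0.03431 M, so pOH = 1.46 and pH = 14.00 - 1.46 = 12.54.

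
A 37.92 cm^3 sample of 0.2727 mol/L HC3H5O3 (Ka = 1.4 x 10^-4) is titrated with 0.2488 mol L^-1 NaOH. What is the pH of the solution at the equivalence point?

8.48

n(HC3H5O3) = 0.2727 x 0.03792 = 0.01034 mol; V(NaOH) at equivalence = 0.01034/0.2488 = 0.04156 L.
At equivalence all the acid is converted to C3H5O3-; total volume = 0.03792 + 0.04156 = 0.07948 L, so [C3H5O3-] = 0.01034/0.07948 = 0.1301 M.
Kb = Kw/Ka = 1.0e-14 / 1.4 x 10^-4 = 7.14e-11.
[OH^-] = sqrt(Kb x [C3H5O3-]) = sqrt(7.14e-11 x 0.1301) = 3.05e-6 M.
pOH = 5.52, so pH = 14.00 - 5.52 = 8.48.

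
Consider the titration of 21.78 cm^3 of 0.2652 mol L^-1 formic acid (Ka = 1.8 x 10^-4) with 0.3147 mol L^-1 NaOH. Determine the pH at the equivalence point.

8.45

n(HCOOH) = 0.2652 x 0.02178 = 0.005776 mol; V(NaOH) at equivalence = 0.005776/0.3147 = 0.01835 L.
At equivalence all the acid is converted to HCOO-; total volume = 0.02178 + 0.01835 = 0.04013 L, so [HCOO-] = 0.005776/0.04013 = 0.1439 M.
Kb = Kw/Ka = 1.0e-14 / 1.8 x 10^-4 = 5.56e-11.
[OH^-] = sqrt(Kb x [HCOO-]) = sqrt(5.56e-11 x 0.1439) = 2.83e-6 M.
pOH = 5.55, so pH = 14.00 - 5.55 = 8.45.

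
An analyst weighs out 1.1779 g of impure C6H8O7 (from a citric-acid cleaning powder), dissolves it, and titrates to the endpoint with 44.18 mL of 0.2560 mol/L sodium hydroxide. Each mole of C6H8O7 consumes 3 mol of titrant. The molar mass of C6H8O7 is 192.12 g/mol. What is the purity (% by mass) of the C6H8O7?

61.5%

n(NaOH) = 0.2560 x 0.04418 = 0.01131 mol.
n(C6H8O7) = 0.01131 / 3 = 0.003770 mol.
mass of C6H8O7 = 0.003770 x 192.12 = 0.7243 g.
% purity = 0.7243 / 1.1779 x 100 = 61.5%.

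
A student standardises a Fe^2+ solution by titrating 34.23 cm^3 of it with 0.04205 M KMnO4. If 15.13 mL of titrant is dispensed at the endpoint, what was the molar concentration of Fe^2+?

n(KMnO4) = 0.04205 x 0.01513 = 0.0006362 mol.
From the balanced equation, 1 mol KMnO4 reacts with 5 mol Fe^2+, so n(Fe^2+) = 0.0006362 x 5/1 = 0.003181 mol.
[Fe^2+] = 0.003181 / 0.03423 L = 0.0929 M.

0.0929 M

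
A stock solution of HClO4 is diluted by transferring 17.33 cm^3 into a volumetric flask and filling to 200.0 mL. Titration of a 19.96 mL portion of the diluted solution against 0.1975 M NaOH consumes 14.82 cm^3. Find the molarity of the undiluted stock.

n(NaOH) = 0.1975 x 0.01482 = 0.002927 mol.
n(HClO4) in the aliquot = 0.002927 mol.
[diluted HClO4] = 0.002927 / 0.01996 = 0.1466 M.
Dilution factor = 200.0/17.33 = 11.54, so [stock] = 0.1466 x 11.54 = 1.69 M.

1.69 M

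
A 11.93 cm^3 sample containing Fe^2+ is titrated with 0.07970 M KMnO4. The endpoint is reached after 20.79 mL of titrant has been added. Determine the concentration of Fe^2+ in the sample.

n(KMnO4) = 0.07970 x 0.02079 = 0.001657 mol.
From the balanced equation, 1 mol KMnO4 reacts with 5 mol Fe^2+, so n(Fe^2+) = 0.001657 x 5/1 = 0.008285 mol.
[Fe^2+] = 0.008285 / 0.01193 L = 0.694 M.

0.694 M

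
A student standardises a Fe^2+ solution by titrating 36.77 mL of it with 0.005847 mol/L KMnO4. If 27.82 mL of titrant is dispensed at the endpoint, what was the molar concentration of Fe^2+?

0.0221 M

n(KMnO4) = 0.005847 x 0.02782 = 0.0001627 mol.
From the balanced equation, 1 mol KMnO4 reacts with 5 mol Fe^2+, so n(Fe^2+) = 0.0001627 x 5/1 = 0.0008133 mol.
[Fe^2+] = 0.0008133 / 0.03677 L = 0.0221 M.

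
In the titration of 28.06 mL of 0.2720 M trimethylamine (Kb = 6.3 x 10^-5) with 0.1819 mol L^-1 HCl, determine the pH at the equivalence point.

n((CH3)3N) = 0.2720 x 0.02806 = 0.007632 mol; V(HCl) at equivalence = 0.007632/0.1819 = 0.04196 L.
At equivalence the base is fully converted to (CH3)3NH+; total volume = 0.07002 L, so [(CH3)3NH+] = 0.007632/0.07002 = 0.1090 M.
Ka((CH3)3NH+) = Kw/Kb = 1.0e-14 / 6.3 x 10^-5 = 1.59e-10.
[H^+] = sqrt(Ka x [(CH3)3NH+]) = sqrt(1.59e-10 x 0.1090) = 4.16e-6 M.
pH = -log(4.16e-6) = 5.38.

5.38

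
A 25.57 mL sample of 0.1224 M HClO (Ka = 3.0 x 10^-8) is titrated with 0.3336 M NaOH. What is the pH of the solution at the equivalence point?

10.24

n(HClO) = 0.1224 x 0.02557 = 0.003130 mol; V(NaOH) at equivalence = 0.003130/0.3336 = 0.009382 L.
At equivalence all the acid is converted to ClO-; total volume = 0.02557 + 0.009382 = 0.03495 L, so [ClO-] = 0.003130/0.03495 = 0.08955 M.
Kb = Kw/Ka = 1.0e-14 / 3.0 x 10^-8 = 3.33e-7.
[OH^-] = sqrt(Kb x [ClO-]) = sqrt(3.33e-7 x 0.08955) = 0.000173 M.
pOH = 3.76, so pH = 14.00 - 3.76 = 10.24.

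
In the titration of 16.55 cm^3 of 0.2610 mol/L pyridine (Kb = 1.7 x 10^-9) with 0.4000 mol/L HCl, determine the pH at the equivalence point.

n(C5H5N) = 0.2610 x 0.01655 = 0.004320 mol; V(HCl) at equivalence = 0.004320/0.4000 = 0.01080 L.
At equivalence the base is fully converted to C5H5NH+; total volume = 0.02735 L, so [C5H5NH+] = 0.004320/0.02735 = 0.1579 M.
Ka(C5H5NH+) = Kw/Kb = 1.0e-14 / 1.7 x 10^-9 = 5.88e-6.
[H^+] = sqrt(Ka x [C5H5NH+]) = sqrt(5.88e-6 x 0.1579) = 0.000964 M.
pH = -log(0.000964) = 3.02.

3.02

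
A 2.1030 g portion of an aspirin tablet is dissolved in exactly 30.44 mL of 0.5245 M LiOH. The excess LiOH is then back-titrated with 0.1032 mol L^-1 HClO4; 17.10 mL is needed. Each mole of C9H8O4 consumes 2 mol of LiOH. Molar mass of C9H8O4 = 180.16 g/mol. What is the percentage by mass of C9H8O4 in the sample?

Total n(LiOH) added = 0.5245 x 0.03044 = 0.01597 mol.
n(HClO4) used = 0.1032 x 0.01710 = 0.001765 mol, which equals the excess n(LiOH).
So n(LiOH) consumed by the sample = 0.01597 - 0.001765 = 0.01420 mol.
n(C9H8O4) = 0.01420 / 2 = 0.007101 mol.
mass C9H8O4 = 0.007101 x 180.16 = 1.279 g, so %C9H8O4 = 1.279/2.1030 x 100 = 60.8%.

60.8%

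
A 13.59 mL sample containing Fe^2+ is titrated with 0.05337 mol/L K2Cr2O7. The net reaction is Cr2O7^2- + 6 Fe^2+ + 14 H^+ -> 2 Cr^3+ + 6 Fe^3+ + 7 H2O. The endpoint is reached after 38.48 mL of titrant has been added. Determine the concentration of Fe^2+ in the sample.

0.907 M

n(K2Cr2O7) = 0.05337 x 0.03848 = 0.002054 mol.
From the balanced equation, 1 mol K2Cr2O7 reacts with 6 mol Fe^2+, so n(Fe^2+) = 0.002054 x 6/1 = 0.01232 mol.
[Fe^2+] = 0.01232 / 0.01359 L = 0.907 M.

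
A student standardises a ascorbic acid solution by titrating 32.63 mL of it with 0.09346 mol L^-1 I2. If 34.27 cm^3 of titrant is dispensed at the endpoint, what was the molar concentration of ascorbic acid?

n(I2) = 0.09346 x 0.03427 = 0.003203 mol.
From the balanced equation, 1 mol I2 reacts with 1 mol ascorbic acid, so n(ascorbic acid) = 0.003203 x 1/1 = 0.003203 mol.
[ascorbic acid] = 0.003203 / 0.03263 L = 0.0982 M.

0.0982 M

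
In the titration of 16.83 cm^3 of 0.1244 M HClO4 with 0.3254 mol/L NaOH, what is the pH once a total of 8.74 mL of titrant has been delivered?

n(acid) = 0.1244 x 0.01683 = 0.002094 mol; n(NaOH) added = 0.3254 x 0.008740 = 0.002844 mol.
Base is in excess by 0.002844 - 0.002094 = 0.0007503 mol in a total volume of 0.02557 L.
[OH^-] = 0.0007503/0.02557 = 0.02934 M, so pOH = 1.53 and pH = 14.00 - 1.53 = 12.47.

12.47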